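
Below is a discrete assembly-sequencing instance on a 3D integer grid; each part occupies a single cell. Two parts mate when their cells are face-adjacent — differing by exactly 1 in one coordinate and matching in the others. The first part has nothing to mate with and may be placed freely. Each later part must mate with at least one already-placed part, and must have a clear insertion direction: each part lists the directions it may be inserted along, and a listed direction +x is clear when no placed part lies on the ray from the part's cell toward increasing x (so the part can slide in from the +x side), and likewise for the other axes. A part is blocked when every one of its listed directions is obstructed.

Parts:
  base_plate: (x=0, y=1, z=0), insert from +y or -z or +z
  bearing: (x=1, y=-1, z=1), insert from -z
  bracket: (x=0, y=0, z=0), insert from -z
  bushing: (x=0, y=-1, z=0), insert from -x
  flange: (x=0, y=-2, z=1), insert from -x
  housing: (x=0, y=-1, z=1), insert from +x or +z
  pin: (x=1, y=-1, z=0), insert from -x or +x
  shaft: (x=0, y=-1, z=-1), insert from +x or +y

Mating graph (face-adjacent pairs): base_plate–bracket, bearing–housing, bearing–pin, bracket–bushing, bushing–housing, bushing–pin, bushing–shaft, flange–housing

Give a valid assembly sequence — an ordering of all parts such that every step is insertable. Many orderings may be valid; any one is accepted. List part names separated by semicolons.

base_plate; bracket; bushing; shaft; housing; flange; bearing; pin

1. base_plate@(0, 1, 0) [+y clear] — {base_plate}
2. bracket@(0, 0, 0) [-z clear] — {base_plate, bracket}
3. bushing@(0, -1, 0) [-x clear] — {base_plate, bracket, bushing}
4. shaft@(0, -1, -1) [+x clear] — {base_plate, bracket, bushing, shaft}
5. housing@(0, -1, 1) [+x clear] — {base_plate, bracket, bushing, housing, shaft}
6. flange@(0, -2, 1) [-x clear] — {base_plate, bracket, bushing, flange, housing, shaft}
7. bearing@(1, -1, 1) [-z clear] — {base_plate, bearing, bracket, bushing, flange, housing, shaft}
8. pin@(1, -1, 0) [+x clear] — {base_plate, bearing, bracket, bushing, flange, housing, pin, shaft}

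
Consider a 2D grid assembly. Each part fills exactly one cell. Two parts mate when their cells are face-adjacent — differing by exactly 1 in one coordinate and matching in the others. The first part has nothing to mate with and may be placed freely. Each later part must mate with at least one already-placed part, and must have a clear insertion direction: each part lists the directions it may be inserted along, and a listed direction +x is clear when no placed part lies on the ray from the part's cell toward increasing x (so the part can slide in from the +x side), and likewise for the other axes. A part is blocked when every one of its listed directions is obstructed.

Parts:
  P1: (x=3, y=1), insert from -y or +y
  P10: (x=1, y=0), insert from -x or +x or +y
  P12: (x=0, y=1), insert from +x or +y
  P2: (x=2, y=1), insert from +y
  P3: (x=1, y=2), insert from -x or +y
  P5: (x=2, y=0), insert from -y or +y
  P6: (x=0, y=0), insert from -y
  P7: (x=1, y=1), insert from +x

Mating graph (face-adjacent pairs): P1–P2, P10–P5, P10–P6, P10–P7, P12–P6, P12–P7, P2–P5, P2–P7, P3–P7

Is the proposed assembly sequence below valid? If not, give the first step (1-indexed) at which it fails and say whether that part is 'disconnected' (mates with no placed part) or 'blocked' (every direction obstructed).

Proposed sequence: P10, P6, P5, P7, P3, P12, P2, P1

Valid

1. P10@(1, 0) [-x clear] — {P10}
2. P6@(0, 0) [-y clear] — {P10, P6}
3. P5@(2, 0) [-y clear] — {P10, P5, P6}
4. P7@(1, 1) [+x clear] — {P10, P5, P6, P7}
5. P3@(1, 2) [-x clear] — {P10, P3, P5, P6, P7}
6. P12@(0, 1) [+y clear] — {P10, P12, P3, P5, P6, P7}
7. P2@(2, 1) [+y clear] — {P10, P12, P2, P3, P5, P6, P7}
8. P1@(3, 1) [-y clear] — {P1, P10, P12, P2, P3, P5, P6, P7}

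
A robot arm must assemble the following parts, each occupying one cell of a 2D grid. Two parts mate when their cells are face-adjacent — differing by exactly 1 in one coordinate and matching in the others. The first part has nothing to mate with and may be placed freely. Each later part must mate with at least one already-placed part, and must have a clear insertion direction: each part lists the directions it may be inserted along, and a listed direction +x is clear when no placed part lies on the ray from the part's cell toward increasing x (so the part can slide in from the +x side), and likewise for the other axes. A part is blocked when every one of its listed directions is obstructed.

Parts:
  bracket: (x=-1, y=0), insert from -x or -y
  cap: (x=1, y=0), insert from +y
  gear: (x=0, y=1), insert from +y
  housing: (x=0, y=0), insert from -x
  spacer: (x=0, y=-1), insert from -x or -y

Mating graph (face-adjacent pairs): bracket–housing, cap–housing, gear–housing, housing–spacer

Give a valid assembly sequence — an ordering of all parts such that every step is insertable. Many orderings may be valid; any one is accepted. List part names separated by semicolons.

housing; bracket; cap; gear; spacer

1. housing@(0, 0) [-x clear] — {housing}
2. bracket@(-1, 0) [-x clear] — {bracket, housing}
3. cap@(1, 0) [+y clear] — {bracket, cap, housing}
4. gear@(0, 1) [+y clear] — {bracket, cap, gear, housing}
5. spacer@(0, -1) [-x clear] — {bracket, cap, gear, housing, spacer}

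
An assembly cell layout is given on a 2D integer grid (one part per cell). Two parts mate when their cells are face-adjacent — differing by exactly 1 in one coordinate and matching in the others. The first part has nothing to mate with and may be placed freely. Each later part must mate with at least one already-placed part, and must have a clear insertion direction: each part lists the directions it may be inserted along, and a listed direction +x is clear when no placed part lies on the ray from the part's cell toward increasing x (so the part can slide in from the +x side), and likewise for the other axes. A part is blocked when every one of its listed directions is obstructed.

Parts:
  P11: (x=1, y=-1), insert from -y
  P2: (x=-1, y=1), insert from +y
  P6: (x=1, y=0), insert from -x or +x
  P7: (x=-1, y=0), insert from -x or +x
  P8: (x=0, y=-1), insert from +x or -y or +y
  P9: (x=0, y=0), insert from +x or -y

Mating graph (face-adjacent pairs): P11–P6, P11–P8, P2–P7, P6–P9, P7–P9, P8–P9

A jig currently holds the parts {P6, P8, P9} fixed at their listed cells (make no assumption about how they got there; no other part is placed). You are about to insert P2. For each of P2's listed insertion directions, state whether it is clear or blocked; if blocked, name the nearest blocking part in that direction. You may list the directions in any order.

+y: ray from P2(-1, 1) has no placed part ⇒ clear

+y: clear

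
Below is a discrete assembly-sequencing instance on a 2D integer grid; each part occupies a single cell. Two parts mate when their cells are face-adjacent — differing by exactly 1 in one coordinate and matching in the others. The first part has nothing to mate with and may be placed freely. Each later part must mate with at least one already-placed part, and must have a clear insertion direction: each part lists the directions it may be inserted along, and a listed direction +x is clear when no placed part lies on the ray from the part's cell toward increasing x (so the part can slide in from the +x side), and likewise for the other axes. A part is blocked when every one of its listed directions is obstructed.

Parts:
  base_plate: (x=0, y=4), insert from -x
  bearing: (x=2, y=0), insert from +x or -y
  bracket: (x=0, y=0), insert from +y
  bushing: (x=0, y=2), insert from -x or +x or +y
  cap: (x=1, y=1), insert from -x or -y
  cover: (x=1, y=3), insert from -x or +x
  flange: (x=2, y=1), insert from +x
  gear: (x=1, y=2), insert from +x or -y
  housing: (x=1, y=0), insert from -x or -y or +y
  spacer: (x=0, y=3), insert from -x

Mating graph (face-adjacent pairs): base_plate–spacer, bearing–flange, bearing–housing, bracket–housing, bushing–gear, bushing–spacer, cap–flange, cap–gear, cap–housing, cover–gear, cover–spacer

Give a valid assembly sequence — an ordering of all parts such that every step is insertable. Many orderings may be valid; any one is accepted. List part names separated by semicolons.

1. bracket@(0, 0) [+y clear] — {bracket}
2. housing@(1, 0) [-y clear] — {bracket, housing}
3. bearing@(2, 0) [+x clear] — {bearing, bracket, housing}
4. cap@(1, 1) [-x clear] — {bearing, bracket, cap, housing}
5. gear@(1, 2) [+x clear] — {bearing, bracket, cap, gear, housing}
6. bushing@(0, 2) [-x clear] — {bearing, bracket, bushing, cap, gear, housing}
7. spacer@(0, 3) [-x clear] — {bearing, bracket, bushing, cap, gear, housing, spacer}
8. base_plate@(0, 4) [-x clear] — {base_plate, bearing, bracket, bushing, cap, gear, housing, spacer}
9. cover@(1, 3) [+x clear] — {base_plate, bearing, bracket, bushing, cap, cover, gear, housing, spacer}
10. flange@(2, 1) [+x clear] — {base_plate, bearing, bracket, bushing, cap, cover, flange, gear, housing, spacer}

bracket; housing; bearing; cap; gear; bushing; spacer; base_plate; cover; flange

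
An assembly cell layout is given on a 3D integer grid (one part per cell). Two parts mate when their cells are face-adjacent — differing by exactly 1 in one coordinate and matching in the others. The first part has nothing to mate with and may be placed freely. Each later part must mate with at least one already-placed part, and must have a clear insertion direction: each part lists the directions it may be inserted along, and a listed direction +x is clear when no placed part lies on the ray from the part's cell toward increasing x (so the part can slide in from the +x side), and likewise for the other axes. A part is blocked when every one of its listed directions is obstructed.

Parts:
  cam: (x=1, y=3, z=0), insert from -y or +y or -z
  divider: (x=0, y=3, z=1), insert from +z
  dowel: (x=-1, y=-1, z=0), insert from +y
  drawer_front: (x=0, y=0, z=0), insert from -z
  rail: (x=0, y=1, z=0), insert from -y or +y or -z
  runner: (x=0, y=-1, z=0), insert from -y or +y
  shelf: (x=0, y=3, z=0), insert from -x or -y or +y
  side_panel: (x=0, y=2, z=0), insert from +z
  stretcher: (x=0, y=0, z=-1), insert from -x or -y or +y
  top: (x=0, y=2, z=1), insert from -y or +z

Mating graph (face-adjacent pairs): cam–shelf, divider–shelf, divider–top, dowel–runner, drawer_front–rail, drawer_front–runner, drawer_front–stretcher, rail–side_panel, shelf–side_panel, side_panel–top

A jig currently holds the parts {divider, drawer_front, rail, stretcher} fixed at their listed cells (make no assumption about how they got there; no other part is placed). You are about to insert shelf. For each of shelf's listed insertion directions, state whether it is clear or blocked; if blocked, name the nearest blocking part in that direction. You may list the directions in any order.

+y: clear; -x: clear; -y: blocked by rail

-x: ray from shelf(0, 3, 0) has no placed part ⇒ clear
-y: nearest on ray is rail@(0, 1, 0) ⇒ blocked
+y: ray from shelf(0, 3, 0) has no placed part ⇒ clear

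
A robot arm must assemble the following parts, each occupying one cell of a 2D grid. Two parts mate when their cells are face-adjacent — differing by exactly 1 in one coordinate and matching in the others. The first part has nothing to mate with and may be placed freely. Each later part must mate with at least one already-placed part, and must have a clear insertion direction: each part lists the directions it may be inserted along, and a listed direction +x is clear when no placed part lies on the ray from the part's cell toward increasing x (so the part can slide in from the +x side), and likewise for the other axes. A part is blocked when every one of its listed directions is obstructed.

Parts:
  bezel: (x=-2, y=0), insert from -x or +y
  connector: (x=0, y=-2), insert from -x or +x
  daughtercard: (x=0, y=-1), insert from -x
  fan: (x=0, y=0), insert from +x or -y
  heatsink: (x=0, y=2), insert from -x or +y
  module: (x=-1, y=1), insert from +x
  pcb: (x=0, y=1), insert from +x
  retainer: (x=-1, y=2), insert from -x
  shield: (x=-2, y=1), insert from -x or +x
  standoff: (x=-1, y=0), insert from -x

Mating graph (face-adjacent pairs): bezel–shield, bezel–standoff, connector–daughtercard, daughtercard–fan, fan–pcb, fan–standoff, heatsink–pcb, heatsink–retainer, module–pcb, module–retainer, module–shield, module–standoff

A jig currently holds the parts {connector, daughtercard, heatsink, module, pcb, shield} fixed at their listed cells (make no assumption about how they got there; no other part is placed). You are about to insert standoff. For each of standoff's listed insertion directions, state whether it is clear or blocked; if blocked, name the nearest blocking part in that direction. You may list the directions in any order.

-x: ray from standoff(-1, 0) has no placed part ⇒ clear

-x: clear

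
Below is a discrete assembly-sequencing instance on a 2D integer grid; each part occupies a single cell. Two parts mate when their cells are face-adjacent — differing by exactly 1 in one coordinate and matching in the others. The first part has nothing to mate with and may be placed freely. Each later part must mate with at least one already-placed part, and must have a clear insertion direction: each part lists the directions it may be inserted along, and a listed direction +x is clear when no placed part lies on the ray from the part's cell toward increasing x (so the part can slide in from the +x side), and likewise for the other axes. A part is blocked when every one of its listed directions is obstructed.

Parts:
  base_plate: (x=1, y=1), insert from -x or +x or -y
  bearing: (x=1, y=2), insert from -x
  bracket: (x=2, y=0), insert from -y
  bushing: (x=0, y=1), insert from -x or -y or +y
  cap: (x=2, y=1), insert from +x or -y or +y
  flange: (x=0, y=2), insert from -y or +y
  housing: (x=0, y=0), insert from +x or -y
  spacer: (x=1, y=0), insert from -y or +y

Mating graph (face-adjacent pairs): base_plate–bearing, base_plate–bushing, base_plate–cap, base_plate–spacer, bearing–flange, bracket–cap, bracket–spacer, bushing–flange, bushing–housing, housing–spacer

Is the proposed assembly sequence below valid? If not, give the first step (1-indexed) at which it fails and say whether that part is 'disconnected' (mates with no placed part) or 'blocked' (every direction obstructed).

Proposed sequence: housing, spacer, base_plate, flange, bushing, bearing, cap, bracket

Invalid at step 4 (disconnected)

1. housing@(0, 0) [+x clear] — {housing}
2. spacer@(1, 0) [-y clear] — {housing, spacer}
3. base_plate@(1, 1) [-x clear] — {base_plate, housing, spacer}
4. flange@(0, 2) — no placed neighbour ⇒ disconnected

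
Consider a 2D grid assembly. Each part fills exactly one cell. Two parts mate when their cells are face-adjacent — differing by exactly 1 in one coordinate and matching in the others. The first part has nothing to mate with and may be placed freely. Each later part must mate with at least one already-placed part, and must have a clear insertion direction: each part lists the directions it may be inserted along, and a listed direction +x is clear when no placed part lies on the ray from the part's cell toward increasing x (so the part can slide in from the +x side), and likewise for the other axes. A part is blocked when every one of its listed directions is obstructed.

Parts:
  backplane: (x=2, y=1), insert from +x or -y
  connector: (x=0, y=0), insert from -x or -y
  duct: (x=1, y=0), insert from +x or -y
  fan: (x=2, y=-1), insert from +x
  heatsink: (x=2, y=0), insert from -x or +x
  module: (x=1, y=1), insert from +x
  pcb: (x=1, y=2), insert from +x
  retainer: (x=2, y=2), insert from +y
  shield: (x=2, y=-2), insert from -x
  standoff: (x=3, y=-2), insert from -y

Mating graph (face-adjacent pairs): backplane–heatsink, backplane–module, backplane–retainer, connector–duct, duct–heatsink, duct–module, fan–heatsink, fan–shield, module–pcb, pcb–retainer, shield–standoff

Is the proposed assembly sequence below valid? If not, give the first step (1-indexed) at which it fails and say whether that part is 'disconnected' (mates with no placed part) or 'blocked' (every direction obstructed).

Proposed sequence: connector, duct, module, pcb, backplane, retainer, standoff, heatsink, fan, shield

Invalid at step 7 (disconnected)

1. connector@(0, 0) [-x clear] — {connector}
2. duct@(1, 0) [+x clear] — {connector, duct}
3. module@(1, 1) [+x clear] — {connector, duct, module}
4. pcb@(1, 2) [+x clear] — {connector, duct, module, pcb}
5. backplane@(2, 1) [+x clear] — {backplane, connector, duct, module, pcb}
6. retainer@(2, 2) [+y clear] — {backplane, connector, duct, module, pcb, retainer}
7. standoff@(3, -2) — no placed neighbour ⇒ disconnected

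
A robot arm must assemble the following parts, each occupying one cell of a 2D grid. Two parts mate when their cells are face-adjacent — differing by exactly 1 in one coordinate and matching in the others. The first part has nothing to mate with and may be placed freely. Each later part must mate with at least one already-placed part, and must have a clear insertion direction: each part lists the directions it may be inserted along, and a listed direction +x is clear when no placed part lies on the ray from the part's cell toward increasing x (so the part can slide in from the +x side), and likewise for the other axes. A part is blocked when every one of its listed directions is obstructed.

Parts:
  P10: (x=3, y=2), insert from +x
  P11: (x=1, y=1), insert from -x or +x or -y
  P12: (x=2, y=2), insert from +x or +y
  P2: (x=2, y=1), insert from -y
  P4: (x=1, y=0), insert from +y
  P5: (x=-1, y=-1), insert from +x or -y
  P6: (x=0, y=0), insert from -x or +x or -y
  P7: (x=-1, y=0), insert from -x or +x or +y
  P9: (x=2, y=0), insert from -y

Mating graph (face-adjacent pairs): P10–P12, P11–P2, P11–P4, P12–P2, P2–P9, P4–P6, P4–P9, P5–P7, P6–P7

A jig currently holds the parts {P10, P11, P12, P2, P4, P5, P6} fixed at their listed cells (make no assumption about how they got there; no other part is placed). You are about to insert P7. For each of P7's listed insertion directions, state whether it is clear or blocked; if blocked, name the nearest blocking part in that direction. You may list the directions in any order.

+x: blocked by P6; +y: clear; -x: clear

-x: ray from P7(-1, 0) has no placed part ⇒ clear
+x: nearest on ray is P6@(0, 0) ⇒ blocked
+y: ray from P7(-1, 0) has no placed part ⇒ clear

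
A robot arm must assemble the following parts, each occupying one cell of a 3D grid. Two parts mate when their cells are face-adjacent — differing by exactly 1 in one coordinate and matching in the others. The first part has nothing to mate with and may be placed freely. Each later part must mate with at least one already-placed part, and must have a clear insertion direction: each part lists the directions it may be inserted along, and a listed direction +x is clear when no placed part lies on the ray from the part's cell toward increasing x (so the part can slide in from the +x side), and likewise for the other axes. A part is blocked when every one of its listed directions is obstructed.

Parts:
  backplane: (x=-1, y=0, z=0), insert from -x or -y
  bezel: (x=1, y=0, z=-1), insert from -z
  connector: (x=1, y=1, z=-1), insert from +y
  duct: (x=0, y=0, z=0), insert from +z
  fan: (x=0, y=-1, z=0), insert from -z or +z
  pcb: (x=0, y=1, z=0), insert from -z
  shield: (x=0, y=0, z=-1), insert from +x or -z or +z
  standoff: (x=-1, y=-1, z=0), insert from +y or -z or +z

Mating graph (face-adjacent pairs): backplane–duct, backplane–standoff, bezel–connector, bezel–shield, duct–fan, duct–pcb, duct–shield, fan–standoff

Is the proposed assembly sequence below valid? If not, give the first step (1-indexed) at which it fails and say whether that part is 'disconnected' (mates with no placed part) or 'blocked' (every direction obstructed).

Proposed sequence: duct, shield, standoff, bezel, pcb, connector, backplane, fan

Invalid at step 3 (disconnected)

1. duct@(0, 0, 0) [+z clear] — {duct}
2. shield@(0, 0, -1) [+x clear] — {duct, shield}
3. standoff@(-1, -1, 0) — no placed neighbour ⇒ disconnected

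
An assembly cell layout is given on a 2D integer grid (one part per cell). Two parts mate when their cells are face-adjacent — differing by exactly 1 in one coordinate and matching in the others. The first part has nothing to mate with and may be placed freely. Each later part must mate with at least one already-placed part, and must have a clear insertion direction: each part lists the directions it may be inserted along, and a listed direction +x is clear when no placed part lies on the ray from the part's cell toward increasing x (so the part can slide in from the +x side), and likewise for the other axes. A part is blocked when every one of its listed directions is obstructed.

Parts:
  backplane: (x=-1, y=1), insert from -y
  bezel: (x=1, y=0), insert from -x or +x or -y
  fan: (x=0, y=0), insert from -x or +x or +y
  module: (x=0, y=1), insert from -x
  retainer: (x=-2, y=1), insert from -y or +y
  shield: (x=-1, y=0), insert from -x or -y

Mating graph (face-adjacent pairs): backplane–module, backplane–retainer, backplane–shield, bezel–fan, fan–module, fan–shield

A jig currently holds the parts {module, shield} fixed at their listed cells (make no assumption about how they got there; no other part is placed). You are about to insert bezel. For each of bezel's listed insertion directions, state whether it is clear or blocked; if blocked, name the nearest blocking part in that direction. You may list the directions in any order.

-x: nearest on ray is shield@(-1, 0) ⇒ blocked
+x: ray from bezel(1, 0) has no placed part ⇒ clear
-y: ray from bezel(1, 0) has no placed part ⇒ clear

+x: clear; -x: blocked by shield; -y: clear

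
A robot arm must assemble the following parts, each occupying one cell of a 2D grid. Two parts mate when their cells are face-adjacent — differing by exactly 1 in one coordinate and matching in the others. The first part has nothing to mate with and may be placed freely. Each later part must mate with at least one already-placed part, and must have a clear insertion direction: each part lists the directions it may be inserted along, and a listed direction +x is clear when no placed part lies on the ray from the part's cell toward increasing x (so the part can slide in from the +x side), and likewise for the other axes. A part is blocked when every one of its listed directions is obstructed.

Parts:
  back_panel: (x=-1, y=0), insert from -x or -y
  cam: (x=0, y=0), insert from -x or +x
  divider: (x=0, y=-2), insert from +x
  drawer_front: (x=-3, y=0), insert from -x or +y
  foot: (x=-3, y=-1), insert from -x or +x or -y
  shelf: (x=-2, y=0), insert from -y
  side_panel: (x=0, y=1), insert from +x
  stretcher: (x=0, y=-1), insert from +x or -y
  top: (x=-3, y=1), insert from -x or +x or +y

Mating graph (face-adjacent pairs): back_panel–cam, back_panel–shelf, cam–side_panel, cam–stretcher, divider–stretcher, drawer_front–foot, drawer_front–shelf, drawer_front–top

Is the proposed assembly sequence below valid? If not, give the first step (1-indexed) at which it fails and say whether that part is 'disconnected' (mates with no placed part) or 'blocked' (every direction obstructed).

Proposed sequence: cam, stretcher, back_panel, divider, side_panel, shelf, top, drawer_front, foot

Invalid at step 7 (disconnected)

1. cam@(0, 0) [-x clear] — {cam}
2. stretcher@(0, -1) [+x clear] — {cam, stretcher}
3. back_panel@(-1, 0) [-x clear] — {back_panel, cam, stretcher}
4. divider@(0, -2) [+x clear] — {back_panel, cam, divider, stretcher}
5. side_panel@(0, 1) [+x clear] — {back_panel, cam, divider, side_panel, stretcher}
6. shelf@(-2, 0) [-y clear] — {back_panel, cam, divider, shelf, side_panel, stretcher}
7. top@(-3, 1) — no placed neighbour ⇒ disconnected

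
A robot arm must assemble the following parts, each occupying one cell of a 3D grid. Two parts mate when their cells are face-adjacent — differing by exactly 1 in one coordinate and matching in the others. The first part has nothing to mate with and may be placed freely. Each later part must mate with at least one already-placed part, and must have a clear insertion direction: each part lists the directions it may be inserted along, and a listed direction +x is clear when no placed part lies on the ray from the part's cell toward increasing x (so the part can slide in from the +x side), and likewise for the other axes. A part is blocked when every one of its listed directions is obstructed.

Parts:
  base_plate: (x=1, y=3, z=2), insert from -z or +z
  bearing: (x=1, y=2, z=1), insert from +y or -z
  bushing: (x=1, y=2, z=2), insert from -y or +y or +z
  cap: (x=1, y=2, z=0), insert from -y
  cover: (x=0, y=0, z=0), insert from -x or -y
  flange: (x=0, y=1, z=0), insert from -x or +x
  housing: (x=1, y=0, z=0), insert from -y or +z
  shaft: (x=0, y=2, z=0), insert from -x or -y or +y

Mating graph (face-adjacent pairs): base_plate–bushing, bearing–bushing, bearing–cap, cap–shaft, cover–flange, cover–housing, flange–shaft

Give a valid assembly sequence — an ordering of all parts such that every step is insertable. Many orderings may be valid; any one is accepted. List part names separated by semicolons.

flange; cover; shaft; cap; bearing; bushing; base_plate; housing

1. flange@(0, 1, 0) [-x clear] — {flange}
2. cover@(0, 0, 0) [-x clear] — {cover, flange}
3. shaft@(0, 2, 0) [-x clear] — {cover, flange, shaft}
4. cap@(1, 2, 0) [-y clear] — {cap, cover, flange, shaft}
5. bearing@(1, 2, 1) [+y clear] — {bearing, cap, cover, flange, shaft}
6. bushing@(1, 2, 2) [-y clear] — {bearing, bushing, cap, cover, flange, shaft}
7. base_plate@(1, 3, 2) [-z clear] — {base_plate, bearing, bushing, cap, cover, flange, shaft}
8. housing@(1, 0, 0) [-y clear] — {base_plate, bearing, bushing, cap, cover, flange, housing, shaft}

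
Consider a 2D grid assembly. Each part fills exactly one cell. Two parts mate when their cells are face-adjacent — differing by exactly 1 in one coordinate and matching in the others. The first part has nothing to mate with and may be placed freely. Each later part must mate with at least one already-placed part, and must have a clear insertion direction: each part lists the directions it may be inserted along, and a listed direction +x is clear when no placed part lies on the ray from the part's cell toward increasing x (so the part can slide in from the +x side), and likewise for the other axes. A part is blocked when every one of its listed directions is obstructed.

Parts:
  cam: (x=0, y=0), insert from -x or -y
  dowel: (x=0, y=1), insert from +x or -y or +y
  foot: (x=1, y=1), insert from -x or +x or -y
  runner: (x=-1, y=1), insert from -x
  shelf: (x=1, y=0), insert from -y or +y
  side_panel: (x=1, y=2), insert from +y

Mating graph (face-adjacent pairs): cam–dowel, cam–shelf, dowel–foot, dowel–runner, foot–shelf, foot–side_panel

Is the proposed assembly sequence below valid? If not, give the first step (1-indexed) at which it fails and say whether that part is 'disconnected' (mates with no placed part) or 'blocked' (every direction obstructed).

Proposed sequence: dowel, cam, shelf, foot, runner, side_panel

1. dowel@(0, 1) [+x clear] — {dowel}
2. cam@(0, 0) [-x clear] — {cam, dowel}
3. shelf@(1, 0) [-y clear] — {cam, dowel, shelf}
4. foot@(1, 1) [+x clear] — {cam, dowel, foot, shelf}
5. runner@(-1, 1) [-x clear] — {cam, dowel, foot, runner, shelf}
6. side_panel@(1, 2) [+y clear] — {cam, dowel, foot, runner, shelf, side_panel}

Valid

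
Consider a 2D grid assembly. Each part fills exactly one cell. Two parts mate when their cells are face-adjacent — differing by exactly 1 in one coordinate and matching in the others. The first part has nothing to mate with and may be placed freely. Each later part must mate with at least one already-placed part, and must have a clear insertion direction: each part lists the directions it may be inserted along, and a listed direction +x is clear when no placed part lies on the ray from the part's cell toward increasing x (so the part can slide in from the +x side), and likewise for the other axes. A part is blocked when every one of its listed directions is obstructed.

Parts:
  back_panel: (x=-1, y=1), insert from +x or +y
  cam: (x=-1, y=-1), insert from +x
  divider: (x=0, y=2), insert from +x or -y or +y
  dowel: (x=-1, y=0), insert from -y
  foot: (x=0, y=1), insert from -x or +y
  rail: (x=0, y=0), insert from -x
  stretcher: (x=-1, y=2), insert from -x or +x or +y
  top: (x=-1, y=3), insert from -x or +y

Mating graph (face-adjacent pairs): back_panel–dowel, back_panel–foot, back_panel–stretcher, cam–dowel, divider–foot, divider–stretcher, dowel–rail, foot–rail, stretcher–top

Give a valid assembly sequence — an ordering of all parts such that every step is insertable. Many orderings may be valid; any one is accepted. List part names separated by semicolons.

stretcher; top; back_panel; foot; rail; dowel; cam; divider

1. stretcher@(-1, 2) [-x clear] — {stretcher}
2. top@(-1, 3) [-x clear] — {stretcher, top}
3. back_panel@(-1, 1) [+x clear] — {back_panel, stretcher, top}
4. foot@(0, 1) [+y clear] — {back_panel, foot, stretcher, top}
5. rail@(0, 0) [-x clear] — {back_panel, foot, rail, stretcher, top}
6. dowel@(-1, 0) [-y clear] — {back_panel, dowel, foot, rail, stretcher, top}
7. cam@(-1, -1) [+x clear] — {back_panel, cam, dowel, foot, rail, stretcher, top}
8. divider@(0, 2) [+x clear] — {back_panel, cam, divider, dowel, foot, rail, stretcher, top}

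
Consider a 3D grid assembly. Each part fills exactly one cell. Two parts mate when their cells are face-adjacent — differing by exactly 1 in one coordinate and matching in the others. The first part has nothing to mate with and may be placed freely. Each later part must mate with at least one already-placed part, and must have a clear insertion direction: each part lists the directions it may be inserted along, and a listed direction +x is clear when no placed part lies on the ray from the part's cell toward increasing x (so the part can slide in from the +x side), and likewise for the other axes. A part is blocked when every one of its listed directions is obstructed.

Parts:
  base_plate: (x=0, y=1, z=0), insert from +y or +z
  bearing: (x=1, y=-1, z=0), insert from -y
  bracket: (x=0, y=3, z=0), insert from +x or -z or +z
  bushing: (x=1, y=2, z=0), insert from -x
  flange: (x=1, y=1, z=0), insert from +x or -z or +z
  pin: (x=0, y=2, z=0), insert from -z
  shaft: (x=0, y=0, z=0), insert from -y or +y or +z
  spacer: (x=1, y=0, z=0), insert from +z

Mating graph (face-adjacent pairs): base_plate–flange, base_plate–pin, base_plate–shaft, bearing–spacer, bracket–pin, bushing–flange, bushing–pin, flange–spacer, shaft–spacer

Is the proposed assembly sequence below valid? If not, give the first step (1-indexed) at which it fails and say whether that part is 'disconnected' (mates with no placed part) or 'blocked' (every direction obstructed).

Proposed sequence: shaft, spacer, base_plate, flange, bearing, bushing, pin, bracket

Valid

1. shaft@(0, 0, 0) [-y clear] — {shaft}
2. spacer@(1, 0, 0) [+z clear] — {shaft, spacer}
3. base_plate@(0, 1, 0) [+y clear] — {base_plate, shaft, spacer}
4. flange@(1, 1, 0) [+x clear] — {base_plate, flange, shaft, spacer}
5. bearing@(1, -1, 0) [-y clear] — {base_plate, bearing, flange, shaft, spacer}
6. bushing@(1, 2, 0) [-x clear] — {base_plate, bearing, bushing, flange, shaft, spacer}
7. pin@(0, 2, 0) [-z clear] — {base_plate, bearing, bushing, flange, pin, shaft, spacer}
8. bracket@(0, 3, 0) [+x clear] — {base_plate, bearing, bracket, bushing, flange, pin, shaft, spacer}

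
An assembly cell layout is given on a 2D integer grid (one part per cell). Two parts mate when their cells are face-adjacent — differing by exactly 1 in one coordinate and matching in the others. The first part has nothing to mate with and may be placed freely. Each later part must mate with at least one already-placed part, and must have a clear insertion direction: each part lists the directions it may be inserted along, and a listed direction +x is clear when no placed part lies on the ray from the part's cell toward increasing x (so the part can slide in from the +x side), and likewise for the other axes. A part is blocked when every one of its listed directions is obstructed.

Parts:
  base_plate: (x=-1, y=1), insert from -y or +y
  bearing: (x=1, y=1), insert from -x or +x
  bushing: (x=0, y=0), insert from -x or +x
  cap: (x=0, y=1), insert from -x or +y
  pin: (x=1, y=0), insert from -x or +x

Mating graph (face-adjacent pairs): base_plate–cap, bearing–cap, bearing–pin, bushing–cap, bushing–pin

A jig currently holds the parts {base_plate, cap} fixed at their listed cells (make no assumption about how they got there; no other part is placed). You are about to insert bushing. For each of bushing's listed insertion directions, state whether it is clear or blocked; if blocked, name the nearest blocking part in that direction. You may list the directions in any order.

+x: clear; -x: clear

-x: ray from bushing(0, 0) has no placed part ⇒ clear
+x: ray from bushing(0, 0) has no placed part ⇒ clear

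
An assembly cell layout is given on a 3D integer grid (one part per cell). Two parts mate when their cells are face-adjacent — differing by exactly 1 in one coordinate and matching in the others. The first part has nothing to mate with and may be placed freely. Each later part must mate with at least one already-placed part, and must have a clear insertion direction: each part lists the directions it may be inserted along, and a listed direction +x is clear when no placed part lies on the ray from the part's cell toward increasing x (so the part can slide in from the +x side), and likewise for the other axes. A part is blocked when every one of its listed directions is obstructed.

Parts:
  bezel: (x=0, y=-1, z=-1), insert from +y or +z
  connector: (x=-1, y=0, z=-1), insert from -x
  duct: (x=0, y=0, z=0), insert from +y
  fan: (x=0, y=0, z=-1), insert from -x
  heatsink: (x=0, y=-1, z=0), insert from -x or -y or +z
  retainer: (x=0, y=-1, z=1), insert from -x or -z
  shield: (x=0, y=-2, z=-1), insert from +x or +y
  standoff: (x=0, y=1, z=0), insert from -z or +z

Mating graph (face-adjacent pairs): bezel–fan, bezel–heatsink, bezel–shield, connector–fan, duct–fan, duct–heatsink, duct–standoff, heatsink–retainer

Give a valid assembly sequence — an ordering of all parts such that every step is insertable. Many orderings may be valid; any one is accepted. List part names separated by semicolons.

1. shield@(0, -2, -1) [+x clear] — {shield}
2. bezel@(0, -1, -1) [+y clear] — {bezel, shield}
3. heatsink@(0, -1, 0) [-x clear] — {bezel, heatsink, shield}
4. duct@(0, 0, 0) [+y clear] — {bezel, duct, heatsink, shield}
5. standoff@(0, 1, 0) [-z clear] — {bezel, duct, heatsink, shield, standoff}
6. retainer@(0, -1, 1) [-x clear] — {bezel, duct, heatsink, retainer, shield, standoff}
7. fan@(0, 0, -1) [-x clear] — {bezel, duct, fan, heatsink, retainer, shield, standoff}
8. connector@(-1, 0, -1) [-x clear] — {bezel, connector, duct, fan, heatsink, retainer, shield, standoff}

shield; bezel; heatsink; duct; standoff; retainer; fan; connector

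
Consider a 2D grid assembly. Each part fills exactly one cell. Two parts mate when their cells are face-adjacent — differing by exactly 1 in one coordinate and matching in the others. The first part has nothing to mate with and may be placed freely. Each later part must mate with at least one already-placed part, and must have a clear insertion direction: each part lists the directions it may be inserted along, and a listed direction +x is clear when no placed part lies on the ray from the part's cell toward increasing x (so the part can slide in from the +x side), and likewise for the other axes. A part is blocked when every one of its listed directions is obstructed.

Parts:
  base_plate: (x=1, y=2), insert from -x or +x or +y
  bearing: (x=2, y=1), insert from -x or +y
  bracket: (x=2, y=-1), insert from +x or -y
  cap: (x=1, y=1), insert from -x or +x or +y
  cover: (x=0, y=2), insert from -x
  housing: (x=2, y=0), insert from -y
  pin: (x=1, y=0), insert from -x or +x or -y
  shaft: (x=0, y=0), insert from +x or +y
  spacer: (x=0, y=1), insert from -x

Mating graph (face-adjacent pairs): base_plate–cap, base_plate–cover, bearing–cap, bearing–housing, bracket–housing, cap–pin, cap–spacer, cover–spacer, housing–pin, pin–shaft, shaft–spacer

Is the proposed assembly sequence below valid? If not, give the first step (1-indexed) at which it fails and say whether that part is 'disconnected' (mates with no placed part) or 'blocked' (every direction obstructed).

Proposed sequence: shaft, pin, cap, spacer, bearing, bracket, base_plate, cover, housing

1. shaft@(0, 0) [+x clear] — {shaft}
2. pin@(1, 0) [+x clear] — {pin, shaft}
3. cap@(1, 1) [-x clear] — {cap, pin, shaft}
4. spacer@(0, 1) [-x clear] — {cap, pin, shaft, spacer}
5. bearing@(2, 1) [+y clear] — {bearing, cap, pin, shaft, spacer}
6. bracket@(2, -1) — no placed neighbour ⇒ disconnected

Invalid at step 6 (disconnected)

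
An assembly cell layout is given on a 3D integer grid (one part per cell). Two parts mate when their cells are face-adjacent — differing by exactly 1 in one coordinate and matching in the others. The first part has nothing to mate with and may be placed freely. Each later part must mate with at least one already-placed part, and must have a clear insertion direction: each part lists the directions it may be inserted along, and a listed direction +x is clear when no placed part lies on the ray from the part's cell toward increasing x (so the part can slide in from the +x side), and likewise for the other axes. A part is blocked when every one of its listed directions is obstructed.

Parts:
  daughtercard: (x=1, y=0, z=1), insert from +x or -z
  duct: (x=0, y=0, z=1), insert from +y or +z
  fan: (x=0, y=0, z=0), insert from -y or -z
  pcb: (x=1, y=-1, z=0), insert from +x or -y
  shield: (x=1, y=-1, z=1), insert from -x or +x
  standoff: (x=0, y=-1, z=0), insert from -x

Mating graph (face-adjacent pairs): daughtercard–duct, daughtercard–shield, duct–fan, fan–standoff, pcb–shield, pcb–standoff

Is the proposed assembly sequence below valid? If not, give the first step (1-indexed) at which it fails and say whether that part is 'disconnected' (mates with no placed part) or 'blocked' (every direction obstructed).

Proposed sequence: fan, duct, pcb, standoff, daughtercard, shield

Invalid at step 3 (disconnected)

1. fan@(0, 0, 0) [-y clear] — {fan}
2. duct@(0, 0, 1) [+y clear] — {duct, fan}
3. pcb@(1, -1, 0) — no placed neighbour ⇒ disconnected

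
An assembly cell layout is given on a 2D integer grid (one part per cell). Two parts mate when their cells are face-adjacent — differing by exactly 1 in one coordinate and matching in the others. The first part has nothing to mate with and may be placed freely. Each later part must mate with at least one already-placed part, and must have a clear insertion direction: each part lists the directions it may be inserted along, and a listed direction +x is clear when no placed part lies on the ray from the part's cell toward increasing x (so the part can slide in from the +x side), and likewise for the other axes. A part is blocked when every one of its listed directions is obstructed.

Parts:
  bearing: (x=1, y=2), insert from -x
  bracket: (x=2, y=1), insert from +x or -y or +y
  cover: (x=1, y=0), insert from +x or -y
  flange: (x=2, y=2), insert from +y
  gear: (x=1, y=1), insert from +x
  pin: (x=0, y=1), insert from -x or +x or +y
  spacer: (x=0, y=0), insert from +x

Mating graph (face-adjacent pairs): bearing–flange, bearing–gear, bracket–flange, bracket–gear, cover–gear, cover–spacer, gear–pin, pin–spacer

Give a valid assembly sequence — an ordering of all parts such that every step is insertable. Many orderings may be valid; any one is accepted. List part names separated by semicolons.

spacer; cover; gear; bearing; flange; pin; bracket

1. spacer@(0, 0) [+x clear] — {spacer}
2. cover@(1, 0) [+x clear] — {cover, spacer}
3. gear@(1, 1) [+x clear] — {cover, gear, spacer}
4. bearing@(1, 2) [-x clear] — {bearing, cover, gear, spacer}
5. flange@(2, 2) [+y clear] — {bearing, cover, flange, gear, spacer}
6. pin@(0, 1) [-x clear] — {bearing, cover, flange, gear, pin, spacer}
7. bracket@(2, 1) [+x clear] — {bearing, bracket, cover, flange, gear, pin, spacer}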